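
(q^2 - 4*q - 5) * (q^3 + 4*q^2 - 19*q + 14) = q^5 - 40*q^3 + 70*q^2 + 39*q - 70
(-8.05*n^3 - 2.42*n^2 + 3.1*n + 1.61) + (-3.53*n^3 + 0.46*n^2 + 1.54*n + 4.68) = -11.58*n^3 - 1.96*n^2 + 4.64*n + 6.29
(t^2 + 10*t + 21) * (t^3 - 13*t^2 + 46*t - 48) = t^5 - 3*t^4 - 63*t^3 + 139*t^2 + 486*t - 1008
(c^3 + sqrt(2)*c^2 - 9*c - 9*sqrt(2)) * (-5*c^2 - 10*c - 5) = -5*c^5 - 10*c^4 - 5*sqrt(2)*c^4 - 10*sqrt(2)*c^3 + 40*c^3 + 40*sqrt(2)*c^2 + 90*c^2 + 45*c + 90*sqrt(2)*c + 45*sqrt(2)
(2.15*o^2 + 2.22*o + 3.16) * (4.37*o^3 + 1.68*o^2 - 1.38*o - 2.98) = 9.3955*o^5 + 13.3134*o^4 + 14.5718*o^3 - 4.1618*o^2 - 10.9764*o - 9.4168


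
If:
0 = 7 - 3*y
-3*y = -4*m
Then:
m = 7/4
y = 7/3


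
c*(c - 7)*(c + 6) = c^3 - c^2 - 42*c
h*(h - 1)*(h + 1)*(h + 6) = h^4 + 6*h^3 - h^2 - 6*h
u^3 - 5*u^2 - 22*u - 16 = (u - 8)*(u + 1)*(u + 2)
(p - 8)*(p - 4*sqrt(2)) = p^2 - 8*p - 4*sqrt(2)*p + 32*sqrt(2)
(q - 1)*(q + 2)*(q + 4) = q^3 + 5*q^2 + 2*q - 8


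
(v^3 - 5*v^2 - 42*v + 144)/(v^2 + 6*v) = v - 11 + 24/v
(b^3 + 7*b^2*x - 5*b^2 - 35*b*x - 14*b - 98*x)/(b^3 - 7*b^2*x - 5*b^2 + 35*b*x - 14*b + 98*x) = (-b - 7*x)/(-b + 7*x)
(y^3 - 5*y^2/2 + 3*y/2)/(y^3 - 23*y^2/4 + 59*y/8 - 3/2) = 4*y*(y - 1)/(4*y^2 - 17*y + 4)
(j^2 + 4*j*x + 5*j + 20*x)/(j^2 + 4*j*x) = (j + 5)/j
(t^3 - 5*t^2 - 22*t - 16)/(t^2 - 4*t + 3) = (t^3 - 5*t^2 - 22*t - 16)/(t^2 - 4*t + 3)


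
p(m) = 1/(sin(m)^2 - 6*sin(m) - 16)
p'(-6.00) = 0.02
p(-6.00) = -0.06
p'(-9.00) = -0.03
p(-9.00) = -0.07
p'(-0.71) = 0.04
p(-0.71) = -0.09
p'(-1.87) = -0.03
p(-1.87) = -0.11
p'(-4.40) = -0.00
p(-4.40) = -0.05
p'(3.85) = -0.04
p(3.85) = -0.09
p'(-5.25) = 0.01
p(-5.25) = -0.05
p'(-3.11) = -0.02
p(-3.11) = -0.06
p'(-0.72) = 0.04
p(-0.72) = -0.09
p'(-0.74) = 0.04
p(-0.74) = -0.09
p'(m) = (-2*sin(m)*cos(m) + 6*cos(m))/(sin(m)^2 - 6*sin(m) - 16)^2 = 2*(3 - sin(m))*cos(m)/((sin(m) - 8)^2*(sin(m) + 2)^2)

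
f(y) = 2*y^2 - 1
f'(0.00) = 0.00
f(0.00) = -1.00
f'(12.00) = 48.00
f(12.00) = 287.00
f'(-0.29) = -1.16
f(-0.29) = -0.83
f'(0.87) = 3.48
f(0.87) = 0.51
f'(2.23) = 8.92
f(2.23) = 8.95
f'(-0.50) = -2.00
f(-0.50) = -0.50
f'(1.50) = 6.00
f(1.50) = 3.50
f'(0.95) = 3.80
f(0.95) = 0.80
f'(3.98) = 15.92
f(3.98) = 30.68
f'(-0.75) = -3.00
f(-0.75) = 0.12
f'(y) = 4*y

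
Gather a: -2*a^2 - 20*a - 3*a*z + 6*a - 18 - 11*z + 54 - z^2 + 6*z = -2*a^2 + a*(-3*z - 14) - z^2 - 5*z + 36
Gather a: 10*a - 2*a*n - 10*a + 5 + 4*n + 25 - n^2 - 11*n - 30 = -2*a*n - n^2 - 7*n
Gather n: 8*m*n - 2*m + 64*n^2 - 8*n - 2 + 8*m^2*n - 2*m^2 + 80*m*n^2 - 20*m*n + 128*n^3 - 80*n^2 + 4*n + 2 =-2*m^2 - 2*m + 128*n^3 + n^2*(80*m - 16) + n*(8*m^2 - 12*m - 4)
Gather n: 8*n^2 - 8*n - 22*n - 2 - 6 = 8*n^2 - 30*n - 8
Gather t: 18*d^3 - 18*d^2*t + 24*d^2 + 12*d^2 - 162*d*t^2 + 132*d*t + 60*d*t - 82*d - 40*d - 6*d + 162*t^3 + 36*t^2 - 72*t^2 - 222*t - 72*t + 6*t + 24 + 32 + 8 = 18*d^3 + 36*d^2 - 128*d + 162*t^3 + t^2*(-162*d - 36) + t*(-18*d^2 + 192*d - 288) + 64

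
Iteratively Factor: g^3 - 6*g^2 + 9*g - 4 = (g - 4)*(g^2 - 2*g + 1) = (g - 4)*(g - 1)*(g - 1)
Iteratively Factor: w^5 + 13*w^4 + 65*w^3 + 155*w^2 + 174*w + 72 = (w + 1)*(w^4 + 12*w^3 + 53*w^2 + 102*w + 72) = (w + 1)*(w + 2)*(w^3 + 10*w^2 + 33*w + 36) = (w + 1)*(w + 2)*(w + 3)*(w^2 + 7*w + 12) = (w + 1)*(w + 2)*(w + 3)^2*(w + 4)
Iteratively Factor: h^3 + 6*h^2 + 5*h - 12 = (h - 1)*(h^2 + 7*h + 12) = (h - 1)*(h + 4)*(h + 3)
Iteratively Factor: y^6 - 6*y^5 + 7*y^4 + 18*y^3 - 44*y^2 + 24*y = (y + 2)*(y^5 - 8*y^4 + 23*y^3 - 28*y^2 + 12*y) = (y - 2)*(y + 2)*(y^4 - 6*y^3 + 11*y^2 - 6*y) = (y - 3)*(y - 2)*(y + 2)*(y^3 - 3*y^2 + 2*y) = y*(y - 3)*(y - 2)*(y + 2)*(y^2 - 3*y + 2) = y*(y - 3)*(y - 2)*(y - 1)*(y + 2)*(y - 2)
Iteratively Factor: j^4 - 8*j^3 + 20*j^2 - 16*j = (j)*(j^3 - 8*j^2 + 20*j - 16) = j*(j - 2)*(j^2 - 6*j + 8) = j*(j - 2)^2*(j - 4)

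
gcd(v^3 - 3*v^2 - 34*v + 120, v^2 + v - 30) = v^2 + v - 30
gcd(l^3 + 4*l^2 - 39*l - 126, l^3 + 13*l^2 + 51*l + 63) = l^2 + 10*l + 21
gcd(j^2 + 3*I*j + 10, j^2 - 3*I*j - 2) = j - 2*I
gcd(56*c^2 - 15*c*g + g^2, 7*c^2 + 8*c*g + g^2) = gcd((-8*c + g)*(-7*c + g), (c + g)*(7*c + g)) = 1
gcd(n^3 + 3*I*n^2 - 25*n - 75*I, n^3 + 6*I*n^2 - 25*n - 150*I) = n^2 - 25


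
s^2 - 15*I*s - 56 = (s - 8*I)*(s - 7*I)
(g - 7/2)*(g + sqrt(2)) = g^2 - 7*g/2 + sqrt(2)*g - 7*sqrt(2)/2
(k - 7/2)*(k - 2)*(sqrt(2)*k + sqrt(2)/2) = sqrt(2)*k^3 - 5*sqrt(2)*k^2 + 17*sqrt(2)*k/4 + 7*sqrt(2)/2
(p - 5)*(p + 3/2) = p^2 - 7*p/2 - 15/2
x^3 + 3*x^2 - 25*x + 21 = (x - 3)*(x - 1)*(x + 7)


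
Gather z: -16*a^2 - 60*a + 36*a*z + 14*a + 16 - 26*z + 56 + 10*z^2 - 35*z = -16*a^2 - 46*a + 10*z^2 + z*(36*a - 61) + 72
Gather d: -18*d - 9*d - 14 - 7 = -27*d - 21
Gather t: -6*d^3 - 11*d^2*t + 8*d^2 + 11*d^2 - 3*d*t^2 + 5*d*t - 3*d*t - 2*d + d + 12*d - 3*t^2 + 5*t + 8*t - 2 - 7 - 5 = -6*d^3 + 19*d^2 + 11*d + t^2*(-3*d - 3) + t*(-11*d^2 + 2*d + 13) - 14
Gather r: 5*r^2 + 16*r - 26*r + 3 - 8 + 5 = 5*r^2 - 10*r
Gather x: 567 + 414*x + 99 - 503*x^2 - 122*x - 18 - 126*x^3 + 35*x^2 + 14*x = -126*x^3 - 468*x^2 + 306*x + 648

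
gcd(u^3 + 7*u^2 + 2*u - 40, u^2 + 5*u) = u + 5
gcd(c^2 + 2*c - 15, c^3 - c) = 1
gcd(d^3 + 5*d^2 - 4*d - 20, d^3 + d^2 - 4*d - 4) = d^2 - 4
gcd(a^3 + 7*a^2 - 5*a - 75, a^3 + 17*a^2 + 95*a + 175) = a^2 + 10*a + 25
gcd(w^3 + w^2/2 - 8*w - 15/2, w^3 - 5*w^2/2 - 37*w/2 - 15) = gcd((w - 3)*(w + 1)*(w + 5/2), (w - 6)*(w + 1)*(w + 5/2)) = w^2 + 7*w/2 + 5/2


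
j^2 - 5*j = j*(j - 5)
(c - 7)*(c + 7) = c^2 - 49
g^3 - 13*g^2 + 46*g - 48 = (g - 8)*(g - 3)*(g - 2)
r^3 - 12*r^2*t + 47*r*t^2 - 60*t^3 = (r - 5*t)*(r - 4*t)*(r - 3*t)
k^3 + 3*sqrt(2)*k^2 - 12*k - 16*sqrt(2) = (k - 2*sqrt(2))*(k + sqrt(2))*(k + 4*sqrt(2))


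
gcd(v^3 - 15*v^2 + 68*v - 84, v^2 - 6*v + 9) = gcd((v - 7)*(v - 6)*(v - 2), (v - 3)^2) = 1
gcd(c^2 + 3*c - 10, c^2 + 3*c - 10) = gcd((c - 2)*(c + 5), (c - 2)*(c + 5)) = c^2 + 3*c - 10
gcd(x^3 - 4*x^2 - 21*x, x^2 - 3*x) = x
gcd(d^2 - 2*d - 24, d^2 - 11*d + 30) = d - 6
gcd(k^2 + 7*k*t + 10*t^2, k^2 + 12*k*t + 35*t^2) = k + 5*t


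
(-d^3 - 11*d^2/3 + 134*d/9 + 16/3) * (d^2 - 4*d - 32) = -d^5 + d^4/3 + 554*d^3/9 + 568*d^2/9 - 4480*d/9 - 512/3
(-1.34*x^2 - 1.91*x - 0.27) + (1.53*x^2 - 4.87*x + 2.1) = 0.19*x^2 - 6.78*x + 1.83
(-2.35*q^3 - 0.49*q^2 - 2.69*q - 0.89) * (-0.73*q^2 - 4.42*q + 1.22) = 1.7155*q^5 + 10.7447*q^4 + 1.2625*q^3 + 11.9417*q^2 + 0.652*q - 1.0858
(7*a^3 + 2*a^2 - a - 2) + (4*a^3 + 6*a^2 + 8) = 11*a^3 + 8*a^2 - a + 6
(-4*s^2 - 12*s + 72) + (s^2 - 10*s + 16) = -3*s^2 - 22*s + 88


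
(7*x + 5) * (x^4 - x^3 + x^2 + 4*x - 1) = 7*x^5 - 2*x^4 + 2*x^3 + 33*x^2 + 13*x - 5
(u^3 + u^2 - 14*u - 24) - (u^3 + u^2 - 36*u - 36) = 22*u + 12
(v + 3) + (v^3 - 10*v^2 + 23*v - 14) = v^3 - 10*v^2 + 24*v - 11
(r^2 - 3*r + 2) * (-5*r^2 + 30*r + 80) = -5*r^4 + 45*r^3 - 20*r^2 - 180*r + 160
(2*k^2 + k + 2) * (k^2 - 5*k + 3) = 2*k^4 - 9*k^3 + 3*k^2 - 7*k + 6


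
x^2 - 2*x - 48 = (x - 8)*(x + 6)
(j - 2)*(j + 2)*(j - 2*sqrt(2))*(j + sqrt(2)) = j^4 - sqrt(2)*j^3 - 8*j^2 + 4*sqrt(2)*j + 16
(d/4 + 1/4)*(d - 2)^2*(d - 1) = d^4/4 - d^3 + 3*d^2/4 + d - 1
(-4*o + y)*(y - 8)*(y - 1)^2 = -4*o*y^3 + 40*o*y^2 - 68*o*y + 32*o + y^4 - 10*y^3 + 17*y^2 - 8*y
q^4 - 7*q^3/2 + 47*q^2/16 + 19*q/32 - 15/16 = (q - 2)*(q - 5/4)*(q - 3/4)*(q + 1/2)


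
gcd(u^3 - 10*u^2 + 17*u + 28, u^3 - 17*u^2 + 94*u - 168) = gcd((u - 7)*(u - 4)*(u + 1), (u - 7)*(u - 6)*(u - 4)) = u^2 - 11*u + 28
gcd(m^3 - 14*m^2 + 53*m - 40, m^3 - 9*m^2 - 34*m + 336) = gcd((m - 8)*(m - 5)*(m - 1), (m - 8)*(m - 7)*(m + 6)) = m - 8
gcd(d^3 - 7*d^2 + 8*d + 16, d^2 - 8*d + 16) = d^2 - 8*d + 16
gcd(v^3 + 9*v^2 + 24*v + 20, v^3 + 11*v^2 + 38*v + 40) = v^2 + 7*v + 10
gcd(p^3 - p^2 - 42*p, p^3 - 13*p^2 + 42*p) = p^2 - 7*p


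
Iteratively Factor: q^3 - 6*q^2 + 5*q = (q - 1)*(q^2 - 5*q) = (q - 5)*(q - 1)*(q)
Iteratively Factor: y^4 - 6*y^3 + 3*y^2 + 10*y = (y - 5)*(y^3 - y^2 - 2*y) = (y - 5)*(y - 2)*(y^2 + y) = y*(y - 5)*(y - 2)*(y + 1)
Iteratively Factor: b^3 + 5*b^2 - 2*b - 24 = (b + 3)*(b^2 + 2*b - 8) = (b + 3)*(b + 4)*(b - 2)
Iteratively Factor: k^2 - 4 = (k + 2)*(k - 2)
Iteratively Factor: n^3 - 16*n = (n - 4)*(n^2 + 4*n) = (n - 4)*(n + 4)*(n)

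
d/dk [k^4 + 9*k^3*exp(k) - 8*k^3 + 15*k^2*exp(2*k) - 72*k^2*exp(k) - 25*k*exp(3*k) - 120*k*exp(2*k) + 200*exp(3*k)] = 9*k^3*exp(k) + 4*k^3 + 30*k^2*exp(2*k) - 45*k^2*exp(k) - 24*k^2 - 75*k*exp(3*k) - 210*k*exp(2*k) - 144*k*exp(k) + 575*exp(3*k) - 120*exp(2*k)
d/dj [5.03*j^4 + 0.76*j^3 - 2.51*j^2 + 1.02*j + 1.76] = 20.12*j^3 + 2.28*j^2 - 5.02*j + 1.02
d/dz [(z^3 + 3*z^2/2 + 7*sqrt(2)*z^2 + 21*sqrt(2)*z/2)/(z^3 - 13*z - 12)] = (-z*(3*z^2 - 13)*(2*z^2 + 3*z + 14*sqrt(2)*z + 21*sqrt(2)) + (-z^3 + 13*z + 12)*(-6*z^2 - 28*sqrt(2)*z - 6*z - 21*sqrt(2)))/(2*(-z^3 + 13*z + 12)^2)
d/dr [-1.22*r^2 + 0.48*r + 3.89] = 0.48 - 2.44*r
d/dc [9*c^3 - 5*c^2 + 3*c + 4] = 27*c^2 - 10*c + 3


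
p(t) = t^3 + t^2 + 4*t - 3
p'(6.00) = 124.00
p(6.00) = 273.00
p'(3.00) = 37.00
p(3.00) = 45.00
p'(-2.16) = 13.68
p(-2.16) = -17.05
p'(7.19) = 173.47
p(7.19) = 449.15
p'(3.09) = 38.82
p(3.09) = 48.41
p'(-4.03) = 44.66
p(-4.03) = -68.33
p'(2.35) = 25.27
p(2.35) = 24.90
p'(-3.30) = 30.07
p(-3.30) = -41.25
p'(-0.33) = 3.67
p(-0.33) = -4.25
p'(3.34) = 44.15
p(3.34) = 58.78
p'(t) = 3*t^2 + 2*t + 4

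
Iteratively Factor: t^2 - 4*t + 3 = (t - 3)*(t - 1)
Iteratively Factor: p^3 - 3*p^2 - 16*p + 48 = (p + 4)*(p^2 - 7*p + 12) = (p - 3)*(p + 4)*(p - 4)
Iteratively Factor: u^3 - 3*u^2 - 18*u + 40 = (u - 2)*(u^2 - u - 20) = (u - 2)*(u + 4)*(u - 5)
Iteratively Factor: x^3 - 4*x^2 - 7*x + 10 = (x - 1)*(x^2 - 3*x - 10) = (x - 1)*(x + 2)*(x - 5)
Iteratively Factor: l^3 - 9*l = (l - 3)*(l^2 + 3*l) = (l - 3)*(l + 3)*(l)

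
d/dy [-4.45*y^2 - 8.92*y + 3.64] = -8.9*y - 8.92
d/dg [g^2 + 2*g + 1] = 2*g + 2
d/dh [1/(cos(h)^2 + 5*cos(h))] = (2*cos(h) + 5)*sin(h)/((cos(h) + 5)^2*cos(h)^2)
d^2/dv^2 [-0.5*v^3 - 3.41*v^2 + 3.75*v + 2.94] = -3.0*v - 6.82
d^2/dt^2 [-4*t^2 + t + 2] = -8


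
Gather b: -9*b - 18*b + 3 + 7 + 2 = 12 - 27*b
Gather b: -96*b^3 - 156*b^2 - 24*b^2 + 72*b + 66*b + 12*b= -96*b^3 - 180*b^2 + 150*b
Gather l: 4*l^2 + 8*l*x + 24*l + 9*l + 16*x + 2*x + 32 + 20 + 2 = 4*l^2 + l*(8*x + 33) + 18*x + 54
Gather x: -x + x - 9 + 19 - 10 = 0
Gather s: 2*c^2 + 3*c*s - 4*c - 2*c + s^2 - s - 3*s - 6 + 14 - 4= 2*c^2 - 6*c + s^2 + s*(3*c - 4) + 4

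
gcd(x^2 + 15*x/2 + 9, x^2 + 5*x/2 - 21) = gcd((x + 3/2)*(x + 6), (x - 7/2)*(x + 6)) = x + 6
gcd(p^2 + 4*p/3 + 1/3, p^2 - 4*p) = 1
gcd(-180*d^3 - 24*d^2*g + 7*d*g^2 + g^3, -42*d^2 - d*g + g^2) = 6*d + g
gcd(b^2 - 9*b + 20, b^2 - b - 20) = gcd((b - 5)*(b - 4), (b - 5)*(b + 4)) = b - 5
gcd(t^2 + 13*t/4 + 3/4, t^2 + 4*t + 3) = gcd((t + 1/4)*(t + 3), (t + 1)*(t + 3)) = t + 3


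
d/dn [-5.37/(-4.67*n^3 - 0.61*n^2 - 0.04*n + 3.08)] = (-75.2337*n^2 - 6.5514*n - 0.2148)/(4.67*n^3 + 0.61*n^2 + 0.04*n - 3.08)^2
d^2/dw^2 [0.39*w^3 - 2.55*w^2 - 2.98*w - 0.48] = 2.34*w - 5.1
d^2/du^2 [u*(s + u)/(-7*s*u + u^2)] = -16*s/(343*s^3 - 147*s^2*u + 21*s*u^2 - u^3)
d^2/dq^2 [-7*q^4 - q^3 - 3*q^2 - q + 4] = -84*q^2 - 6*q - 6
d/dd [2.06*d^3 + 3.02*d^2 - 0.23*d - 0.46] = 6.18*d^2 + 6.04*d - 0.23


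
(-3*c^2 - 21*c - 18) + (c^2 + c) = -2*c^2 - 20*c - 18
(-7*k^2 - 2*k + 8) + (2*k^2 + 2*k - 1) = 7 - 5*k^2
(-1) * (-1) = 1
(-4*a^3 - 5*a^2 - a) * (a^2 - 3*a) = -4*a^5 + 7*a^4 + 14*a^3 + 3*a^2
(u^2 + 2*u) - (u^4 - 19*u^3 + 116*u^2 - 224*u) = -u^4 + 19*u^3 - 115*u^2 + 226*u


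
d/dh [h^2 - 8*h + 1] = 2*h - 8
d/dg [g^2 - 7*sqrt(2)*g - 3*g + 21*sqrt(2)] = 2*g - 7*sqrt(2) - 3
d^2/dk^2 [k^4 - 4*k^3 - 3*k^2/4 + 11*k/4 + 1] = 12*k^2 - 24*k - 3/2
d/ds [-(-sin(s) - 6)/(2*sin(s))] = -3*cos(s)/sin(s)^2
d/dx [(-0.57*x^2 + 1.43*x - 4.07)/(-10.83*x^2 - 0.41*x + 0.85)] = (15.7206*x^2 - 89.1252*x - 0.4532)/(117.2889*x^4 + 8.8806*x^3 - 18.2429*x^2 - 0.697*x + 0.7225)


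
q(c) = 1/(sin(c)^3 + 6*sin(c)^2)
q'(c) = (-3*sin(c)^2*cos(c) - 12*sin(c)*cos(c))/(sin(c)^3 + 6*sin(c)^2)^2 = -3*(sin(c) + 4)*cos(c)/((sin(c) + 6)^2*sin(c)^3)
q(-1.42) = 0.20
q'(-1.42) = 0.06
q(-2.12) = 0.27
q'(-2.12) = -0.30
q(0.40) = 1.03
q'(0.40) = -5.03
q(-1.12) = 0.24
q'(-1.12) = 0.21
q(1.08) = 0.19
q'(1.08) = -0.21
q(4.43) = 0.22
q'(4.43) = -0.11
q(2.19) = 0.22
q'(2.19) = 0.33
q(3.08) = 43.54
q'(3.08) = 1419.25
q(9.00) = 0.92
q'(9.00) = 4.19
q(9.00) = 0.92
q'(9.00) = 4.19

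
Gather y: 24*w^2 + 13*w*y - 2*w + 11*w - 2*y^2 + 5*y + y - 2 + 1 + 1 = 24*w^2 + 9*w - 2*y^2 + y*(13*w + 6)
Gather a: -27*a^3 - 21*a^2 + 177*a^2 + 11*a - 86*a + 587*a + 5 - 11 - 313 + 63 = -27*a^3 + 156*a^2 + 512*a - 256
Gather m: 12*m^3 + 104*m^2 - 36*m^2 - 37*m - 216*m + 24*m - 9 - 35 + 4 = 12*m^3 + 68*m^2 - 229*m - 40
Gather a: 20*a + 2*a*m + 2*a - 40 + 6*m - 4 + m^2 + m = a*(2*m + 22) + m^2 + 7*m - 44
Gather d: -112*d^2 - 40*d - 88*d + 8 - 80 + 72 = -112*d^2 - 128*d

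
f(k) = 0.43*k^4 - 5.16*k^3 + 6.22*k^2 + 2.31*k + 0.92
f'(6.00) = -108.81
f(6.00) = -318.58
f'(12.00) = 894.63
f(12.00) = 924.32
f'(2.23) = -27.86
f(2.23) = -9.59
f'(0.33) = 4.79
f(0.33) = 2.18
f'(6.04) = -108.29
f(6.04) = -322.92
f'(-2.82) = -194.45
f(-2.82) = 186.78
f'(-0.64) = -12.44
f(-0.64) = 3.41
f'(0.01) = 2.43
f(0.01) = 0.94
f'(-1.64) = -67.31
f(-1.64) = 39.73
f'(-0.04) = 1.79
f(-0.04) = 0.84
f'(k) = 1.72*k^3 - 15.48*k^2 + 12.44*k + 2.31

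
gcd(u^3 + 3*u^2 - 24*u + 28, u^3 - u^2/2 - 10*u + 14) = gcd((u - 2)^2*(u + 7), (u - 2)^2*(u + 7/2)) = u^2 - 4*u + 4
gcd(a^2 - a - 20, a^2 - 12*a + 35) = a - 5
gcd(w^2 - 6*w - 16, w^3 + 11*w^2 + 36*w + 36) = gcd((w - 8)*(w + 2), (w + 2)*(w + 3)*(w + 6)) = w + 2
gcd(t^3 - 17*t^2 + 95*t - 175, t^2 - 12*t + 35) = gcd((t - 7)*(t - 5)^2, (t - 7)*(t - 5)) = t^2 - 12*t + 35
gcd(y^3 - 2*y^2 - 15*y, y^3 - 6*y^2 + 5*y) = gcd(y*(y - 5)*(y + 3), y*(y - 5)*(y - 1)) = y^2 - 5*y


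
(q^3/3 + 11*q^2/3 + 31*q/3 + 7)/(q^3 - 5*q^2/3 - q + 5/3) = (q^2 + 10*q + 21)/(3*q^2 - 8*q + 5)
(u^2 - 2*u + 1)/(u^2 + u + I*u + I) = (u^2 - 2*u + 1)/(u^2 + u + I*u + I)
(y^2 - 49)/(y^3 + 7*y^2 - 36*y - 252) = (y - 7)/(y^2 - 36)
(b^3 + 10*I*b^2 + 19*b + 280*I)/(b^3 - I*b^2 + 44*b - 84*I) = (b^2 + 3*I*b + 40)/(b^2 - 8*I*b - 12)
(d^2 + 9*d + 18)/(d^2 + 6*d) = (d + 3)/d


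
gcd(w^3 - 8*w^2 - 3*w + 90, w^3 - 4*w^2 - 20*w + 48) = w - 6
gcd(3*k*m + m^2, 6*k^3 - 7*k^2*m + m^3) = 3*k + m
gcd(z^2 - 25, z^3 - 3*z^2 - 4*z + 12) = 1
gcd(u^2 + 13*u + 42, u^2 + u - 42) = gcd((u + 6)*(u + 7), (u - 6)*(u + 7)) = u + 7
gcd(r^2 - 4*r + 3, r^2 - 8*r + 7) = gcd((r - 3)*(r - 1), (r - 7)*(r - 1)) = r - 1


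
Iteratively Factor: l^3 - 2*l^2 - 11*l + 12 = (l - 4)*(l^2 + 2*l - 3) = (l - 4)*(l - 1)*(l + 3)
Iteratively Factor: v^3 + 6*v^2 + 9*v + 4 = (v + 4)*(v^2 + 2*v + 1) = (v + 1)*(v + 4)*(v + 1)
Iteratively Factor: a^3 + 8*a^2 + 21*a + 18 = (a + 3)*(a^2 + 5*a + 6) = (a + 3)^2*(a + 2)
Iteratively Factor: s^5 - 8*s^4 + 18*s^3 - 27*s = (s - 3)*(s^4 - 5*s^3 + 3*s^2 + 9*s) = s*(s - 3)*(s^3 - 5*s^2 + 3*s + 9) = s*(s - 3)^2*(s^2 - 2*s - 3) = s*(s - 3)^3*(s + 1)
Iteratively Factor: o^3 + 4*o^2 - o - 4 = (o + 1)*(o^2 + 3*o - 4) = (o + 1)*(o + 4)*(o - 1)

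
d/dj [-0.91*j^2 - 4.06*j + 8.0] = -1.82*j - 4.06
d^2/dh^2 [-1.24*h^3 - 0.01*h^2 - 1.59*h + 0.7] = -7.44*h - 0.02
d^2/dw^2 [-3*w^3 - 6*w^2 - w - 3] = -18*w - 12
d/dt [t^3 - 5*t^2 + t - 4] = 3*t^2 - 10*t + 1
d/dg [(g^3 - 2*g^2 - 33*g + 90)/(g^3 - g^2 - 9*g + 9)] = (g^2 + 54*g + 57)/(g^4 + 4*g^3 - 2*g^2 - 12*g + 9)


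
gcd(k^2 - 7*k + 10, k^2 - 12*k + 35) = k - 5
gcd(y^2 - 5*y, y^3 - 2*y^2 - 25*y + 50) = y - 5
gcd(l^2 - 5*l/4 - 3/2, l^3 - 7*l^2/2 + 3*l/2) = 1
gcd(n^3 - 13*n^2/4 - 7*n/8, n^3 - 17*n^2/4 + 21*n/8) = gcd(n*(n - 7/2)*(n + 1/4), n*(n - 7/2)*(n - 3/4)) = n^2 - 7*n/2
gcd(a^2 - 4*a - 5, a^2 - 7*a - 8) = a + 1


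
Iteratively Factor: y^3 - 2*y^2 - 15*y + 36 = (y - 3)*(y^2 + y - 12) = (y - 3)^2*(y + 4)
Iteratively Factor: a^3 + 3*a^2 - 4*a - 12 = (a - 2)*(a^2 + 5*a + 6) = (a - 2)*(a + 3)*(a + 2)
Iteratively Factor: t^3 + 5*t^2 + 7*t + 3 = (t + 1)*(t^2 + 4*t + 3) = (t + 1)*(t + 3)*(t + 1)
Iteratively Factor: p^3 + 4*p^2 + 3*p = (p + 3)*(p^2 + p) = (p + 1)*(p + 3)*(p)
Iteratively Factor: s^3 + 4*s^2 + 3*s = (s)*(s^2 + 4*s + 3) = s*(s + 1)*(s + 3)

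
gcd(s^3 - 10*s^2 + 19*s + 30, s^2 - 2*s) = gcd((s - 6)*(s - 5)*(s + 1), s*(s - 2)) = 1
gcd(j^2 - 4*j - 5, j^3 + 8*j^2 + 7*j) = j + 1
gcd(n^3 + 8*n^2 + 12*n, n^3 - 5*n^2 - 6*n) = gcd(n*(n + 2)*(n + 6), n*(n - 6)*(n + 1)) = n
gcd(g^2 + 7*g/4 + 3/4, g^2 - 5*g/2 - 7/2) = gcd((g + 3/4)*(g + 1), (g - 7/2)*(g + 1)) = g + 1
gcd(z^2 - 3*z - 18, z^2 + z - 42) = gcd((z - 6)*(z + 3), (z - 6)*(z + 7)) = z - 6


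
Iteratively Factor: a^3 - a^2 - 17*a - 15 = (a + 1)*(a^2 - 2*a - 15) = (a - 5)*(a + 1)*(a + 3)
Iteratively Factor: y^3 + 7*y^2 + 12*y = (y + 4)*(y^2 + 3*y) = y*(y + 4)*(y + 3)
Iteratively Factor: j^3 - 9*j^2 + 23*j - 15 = (j - 1)*(j^2 - 8*j + 15) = (j - 5)*(j - 1)*(j - 3)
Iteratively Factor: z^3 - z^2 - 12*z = (z - 4)*(z^2 + 3*z) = (z - 4)*(z + 3)*(z)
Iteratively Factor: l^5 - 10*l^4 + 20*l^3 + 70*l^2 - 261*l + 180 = (l + 3)*(l^4 - 13*l^3 + 59*l^2 - 107*l + 60) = (l - 1)*(l + 3)*(l^3 - 12*l^2 + 47*l - 60) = (l - 5)*(l - 1)*(l + 3)*(l^2 - 7*l + 12) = (l - 5)*(l - 3)*(l - 1)*(l + 3)*(l - 4)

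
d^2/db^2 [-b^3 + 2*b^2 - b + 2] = 4 - 6*b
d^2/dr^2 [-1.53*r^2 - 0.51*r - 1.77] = -3.06000000000000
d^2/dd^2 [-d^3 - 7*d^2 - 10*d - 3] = -6*d - 14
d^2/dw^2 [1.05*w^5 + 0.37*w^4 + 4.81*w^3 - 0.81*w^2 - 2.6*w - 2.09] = 21.0*w^3 + 4.44*w^2 + 28.86*w - 1.62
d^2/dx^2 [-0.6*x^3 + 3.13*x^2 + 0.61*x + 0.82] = 6.26 - 3.6*x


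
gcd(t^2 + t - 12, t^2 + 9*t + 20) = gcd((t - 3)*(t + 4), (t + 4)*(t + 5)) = t + 4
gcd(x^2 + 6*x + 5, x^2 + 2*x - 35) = 1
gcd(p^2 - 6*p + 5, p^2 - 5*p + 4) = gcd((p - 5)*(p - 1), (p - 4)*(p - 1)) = p - 1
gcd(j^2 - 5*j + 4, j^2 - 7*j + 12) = j - 4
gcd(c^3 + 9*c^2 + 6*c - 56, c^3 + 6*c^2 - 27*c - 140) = c^2 + 11*c + 28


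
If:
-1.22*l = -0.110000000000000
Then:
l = 0.09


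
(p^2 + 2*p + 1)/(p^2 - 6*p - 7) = (p + 1)/(p - 7)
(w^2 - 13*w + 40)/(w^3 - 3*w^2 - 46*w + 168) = (w^2 - 13*w + 40)/(w^3 - 3*w^2 - 46*w + 168)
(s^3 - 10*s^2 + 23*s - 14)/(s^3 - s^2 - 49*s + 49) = (s - 2)/(s + 7)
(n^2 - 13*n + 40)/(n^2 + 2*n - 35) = (n - 8)/(n + 7)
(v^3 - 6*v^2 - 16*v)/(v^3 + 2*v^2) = (v - 8)/v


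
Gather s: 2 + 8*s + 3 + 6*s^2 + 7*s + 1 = 6*s^2 + 15*s + 6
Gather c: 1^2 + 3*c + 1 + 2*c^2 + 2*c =2*c^2 + 5*c + 2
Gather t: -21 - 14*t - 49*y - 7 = -14*t - 49*y - 28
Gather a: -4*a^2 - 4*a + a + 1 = -4*a^2 - 3*a + 1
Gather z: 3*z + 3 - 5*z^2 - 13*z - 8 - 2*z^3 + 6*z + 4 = -2*z^3 - 5*z^2 - 4*z - 1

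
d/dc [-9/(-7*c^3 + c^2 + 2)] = 9*c*(2 - 21*c)/(-7*c^3 + c^2 + 2)^2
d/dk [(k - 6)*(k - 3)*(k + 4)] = 3*k^2 - 10*k - 18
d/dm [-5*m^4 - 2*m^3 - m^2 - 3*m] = -20*m^3 - 6*m^2 - 2*m - 3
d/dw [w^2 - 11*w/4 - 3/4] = 2*w - 11/4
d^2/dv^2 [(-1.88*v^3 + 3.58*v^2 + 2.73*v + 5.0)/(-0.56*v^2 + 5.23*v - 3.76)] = (-1.77635683940025e-15*v^5 - 1.4210854715202e-14*v^4 + 72.247384*v^3 - 185.998656*v^2 + 281.825856*v - 461.068024)/(0.175616*v^6 - 4.920384*v^5 + 49.49028*v^4 - 209.129395*v^3 + 332.29188*v^2 - 221.818944*v + 53.157376)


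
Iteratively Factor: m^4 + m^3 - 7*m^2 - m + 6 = (m + 3)*(m^3 - 2*m^2 - m + 2) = (m - 1)*(m + 3)*(m^2 - m - 2) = (m - 2)*(m - 1)*(m + 3)*(m + 1)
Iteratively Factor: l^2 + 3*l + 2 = (l + 1)*(l + 2)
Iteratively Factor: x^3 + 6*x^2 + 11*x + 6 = (x + 2)*(x^2 + 4*x + 3) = (x + 1)*(x + 2)*(x + 3)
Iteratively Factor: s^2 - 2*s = (s - 2)*(s)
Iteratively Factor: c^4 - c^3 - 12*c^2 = (c + 3)*(c^3 - 4*c^2) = c*(c + 3)*(c^2 - 4*c) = c^2*(c + 3)*(c - 4)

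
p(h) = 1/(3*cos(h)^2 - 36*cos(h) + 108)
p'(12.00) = 0.00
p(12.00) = 0.01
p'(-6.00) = 0.00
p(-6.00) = 0.01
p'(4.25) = 0.00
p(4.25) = 0.01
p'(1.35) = -0.00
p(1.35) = 0.01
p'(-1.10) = 0.00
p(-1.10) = 0.01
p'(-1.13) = 0.00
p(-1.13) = 0.01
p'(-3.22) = -0.00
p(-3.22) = 0.01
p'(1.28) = -0.00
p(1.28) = 0.01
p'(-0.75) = 0.00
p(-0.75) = 0.01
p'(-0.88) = 0.00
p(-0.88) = 0.01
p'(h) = (6*sin(h)*cos(h) - 36*sin(h))/(3*cos(h)^2 - 36*cos(h) + 108)^2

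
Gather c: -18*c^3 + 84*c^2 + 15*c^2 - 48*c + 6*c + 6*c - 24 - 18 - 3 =-18*c^3 + 99*c^2 - 36*c - 45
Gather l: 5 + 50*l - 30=50*l - 25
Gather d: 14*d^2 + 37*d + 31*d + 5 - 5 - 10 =14*d^2 + 68*d - 10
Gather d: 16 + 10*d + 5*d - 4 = 15*d + 12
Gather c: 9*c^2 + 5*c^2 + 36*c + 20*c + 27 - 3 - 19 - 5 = 14*c^2 + 56*c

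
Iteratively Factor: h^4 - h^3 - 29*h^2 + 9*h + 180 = (h - 3)*(h^3 + 2*h^2 - 23*h - 60) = (h - 5)*(h - 3)*(h^2 + 7*h + 12) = (h - 5)*(h - 3)*(h + 4)*(h + 3)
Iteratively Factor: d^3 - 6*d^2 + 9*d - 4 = (d - 1)*(d^2 - 5*d + 4) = (d - 4)*(d - 1)*(d - 1)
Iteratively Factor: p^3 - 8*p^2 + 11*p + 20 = (p - 4)*(p^2 - 4*p - 5) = (p - 5)*(p - 4)*(p + 1)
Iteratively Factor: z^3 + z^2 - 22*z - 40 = (z - 5)*(z^2 + 6*z + 8) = (z - 5)*(z + 4)*(z + 2)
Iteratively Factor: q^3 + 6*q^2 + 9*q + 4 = (q + 1)*(q^2 + 5*q + 4) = (q + 1)*(q + 4)*(q + 1)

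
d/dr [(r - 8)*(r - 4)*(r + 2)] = 3*r^2 - 20*r + 8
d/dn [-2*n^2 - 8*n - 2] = -4*n - 8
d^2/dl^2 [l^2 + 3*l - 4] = 2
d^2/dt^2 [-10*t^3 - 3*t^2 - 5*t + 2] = -60*t - 6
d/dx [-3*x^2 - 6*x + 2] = -6*x - 6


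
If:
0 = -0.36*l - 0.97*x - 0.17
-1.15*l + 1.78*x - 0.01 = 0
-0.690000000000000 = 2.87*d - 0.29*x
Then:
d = -0.25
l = -0.18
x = -0.11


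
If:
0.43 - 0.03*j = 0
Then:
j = 14.33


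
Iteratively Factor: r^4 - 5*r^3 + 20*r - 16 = (r - 2)*(r^3 - 3*r^2 - 6*r + 8) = (r - 4)*(r - 2)*(r^2 + r - 2) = (r - 4)*(r - 2)*(r + 2)*(r - 1)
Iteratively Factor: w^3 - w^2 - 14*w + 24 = (w - 3)*(w^2 + 2*w - 8) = (w - 3)*(w + 4)*(w - 2)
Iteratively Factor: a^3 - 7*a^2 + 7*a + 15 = (a - 3)*(a^2 - 4*a - 5) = (a - 5)*(a - 3)*(a + 1)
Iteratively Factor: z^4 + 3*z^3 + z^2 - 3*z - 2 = (z + 1)*(z^3 + 2*z^2 - z - 2) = (z + 1)^2*(z^2 + z - 2) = (z + 1)^2*(z + 2)*(z - 1)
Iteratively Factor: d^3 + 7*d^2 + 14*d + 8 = (d + 1)*(d^2 + 6*d + 8) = (d + 1)*(d + 2)*(d + 4)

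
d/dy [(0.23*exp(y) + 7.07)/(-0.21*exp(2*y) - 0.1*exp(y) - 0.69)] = (0.0483*exp(2*y) + 2.9694*exp(y) + 0.5483)*exp(y)/(0.0441*exp(4*y) + 0.042*exp(3*y) + 0.2998*exp(2*y) + 0.138*exp(y) + 0.4761)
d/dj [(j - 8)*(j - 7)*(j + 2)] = 3*j^2 - 26*j + 26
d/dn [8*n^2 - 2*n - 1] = 16*n - 2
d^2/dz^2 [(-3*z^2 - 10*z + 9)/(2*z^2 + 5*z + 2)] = 2*(-10*z^3 + 144*z^2 + 390*z + 277)/(8*z^6 + 60*z^5 + 174*z^4 + 245*z^3 + 174*z^2 + 60*z + 8)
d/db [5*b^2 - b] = 10*b - 1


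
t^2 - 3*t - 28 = (t - 7)*(t + 4)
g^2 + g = g*(g + 1)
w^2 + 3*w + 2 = (w + 1)*(w + 2)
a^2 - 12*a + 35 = (a - 7)*(a - 5)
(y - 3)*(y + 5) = y^2 + 2*y - 15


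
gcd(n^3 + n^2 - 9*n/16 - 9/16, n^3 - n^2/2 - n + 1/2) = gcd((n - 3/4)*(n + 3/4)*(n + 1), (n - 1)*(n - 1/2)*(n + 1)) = n + 1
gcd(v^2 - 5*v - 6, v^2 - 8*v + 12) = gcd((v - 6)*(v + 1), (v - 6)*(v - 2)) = v - 6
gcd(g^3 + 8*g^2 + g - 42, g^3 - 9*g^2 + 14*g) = g - 2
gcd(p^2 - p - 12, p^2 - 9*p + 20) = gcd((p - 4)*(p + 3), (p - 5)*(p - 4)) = p - 4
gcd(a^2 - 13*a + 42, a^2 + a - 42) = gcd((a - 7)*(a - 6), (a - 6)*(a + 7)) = a - 6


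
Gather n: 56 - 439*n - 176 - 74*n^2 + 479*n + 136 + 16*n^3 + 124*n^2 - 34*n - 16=16*n^3 + 50*n^2 + 6*n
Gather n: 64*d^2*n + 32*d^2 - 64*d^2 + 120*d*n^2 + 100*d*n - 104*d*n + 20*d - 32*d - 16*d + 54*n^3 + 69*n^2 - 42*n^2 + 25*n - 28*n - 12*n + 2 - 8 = -32*d^2 - 28*d + 54*n^3 + n^2*(120*d + 27) + n*(64*d^2 - 4*d - 15) - 6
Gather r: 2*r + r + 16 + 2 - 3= 3*r + 15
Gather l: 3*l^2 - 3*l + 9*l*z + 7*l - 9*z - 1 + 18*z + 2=3*l^2 + l*(9*z + 4) + 9*z + 1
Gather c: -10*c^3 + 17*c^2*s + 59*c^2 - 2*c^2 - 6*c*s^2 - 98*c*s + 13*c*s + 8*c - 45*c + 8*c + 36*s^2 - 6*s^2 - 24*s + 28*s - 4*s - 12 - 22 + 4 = -10*c^3 + c^2*(17*s + 57) + c*(-6*s^2 - 85*s - 29) + 30*s^2 - 30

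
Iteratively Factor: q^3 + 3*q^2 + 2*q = (q + 2)*(q^2 + q) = q*(q + 2)*(q + 1)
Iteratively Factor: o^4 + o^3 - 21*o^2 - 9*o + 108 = (o - 3)*(o^3 + 4*o^2 - 9*o - 36) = (o - 3)^2*(o^2 + 7*o + 12) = (o - 3)^2*(o + 4)*(o + 3)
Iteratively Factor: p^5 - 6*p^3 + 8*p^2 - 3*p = (p - 1)*(p^4 + p^3 - 5*p^2 + 3*p) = (p - 1)*(p + 3)*(p^3 - 2*p^2 + p) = (p - 1)^2*(p + 3)*(p^2 - p) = (p - 1)^3*(p + 3)*(p)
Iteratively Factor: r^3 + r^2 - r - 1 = (r + 1)*(r^2 - 1) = (r + 1)^2*(r - 1)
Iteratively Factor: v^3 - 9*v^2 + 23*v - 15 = (v - 1)*(v^2 - 8*v + 15) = (v - 5)*(v - 1)*(v - 3)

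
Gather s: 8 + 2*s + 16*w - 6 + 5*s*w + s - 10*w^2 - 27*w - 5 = s*(5*w + 3) - 10*w^2 - 11*w - 3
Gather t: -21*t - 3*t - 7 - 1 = -24*t - 8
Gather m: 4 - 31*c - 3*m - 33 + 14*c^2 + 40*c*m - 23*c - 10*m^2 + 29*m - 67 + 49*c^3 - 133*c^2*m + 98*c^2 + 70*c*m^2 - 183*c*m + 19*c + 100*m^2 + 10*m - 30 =49*c^3 + 112*c^2 - 35*c + m^2*(70*c + 90) + m*(-133*c^2 - 143*c + 36) - 126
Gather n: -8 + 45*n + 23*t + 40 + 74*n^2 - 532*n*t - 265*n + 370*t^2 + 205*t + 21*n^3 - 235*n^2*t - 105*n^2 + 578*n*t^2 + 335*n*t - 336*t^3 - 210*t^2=21*n^3 + n^2*(-235*t - 31) + n*(578*t^2 - 197*t - 220) - 336*t^3 + 160*t^2 + 228*t + 32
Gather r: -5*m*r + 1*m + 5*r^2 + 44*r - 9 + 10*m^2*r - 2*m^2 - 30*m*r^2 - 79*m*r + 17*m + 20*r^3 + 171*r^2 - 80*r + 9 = -2*m^2 + 18*m + 20*r^3 + r^2*(176 - 30*m) + r*(10*m^2 - 84*m - 36)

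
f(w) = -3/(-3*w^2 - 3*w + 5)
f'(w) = -3*(6*w + 3)/(-3*w^2 - 3*w + 5)^2 = 9*(-2*w - 1)/(3*w^2 + 3*w - 5)^2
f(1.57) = 0.42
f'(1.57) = -0.74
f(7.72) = 0.02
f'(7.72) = -0.00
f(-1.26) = -0.75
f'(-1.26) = 0.85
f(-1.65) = -1.68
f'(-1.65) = 6.51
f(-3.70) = 0.12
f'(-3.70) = 0.09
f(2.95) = 0.10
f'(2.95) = -0.07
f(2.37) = 0.16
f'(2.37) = -0.14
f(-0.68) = -0.53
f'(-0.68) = 0.10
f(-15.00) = 0.00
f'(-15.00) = 0.00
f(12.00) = 0.01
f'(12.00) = 0.00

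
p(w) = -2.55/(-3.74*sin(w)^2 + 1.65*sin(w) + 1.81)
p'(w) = -2.55*(7.48*sin(w)*cos(w) - 1.65*cos(w))/(-3.74*sin(w)^2 + 1.65*sin(w) + 1.81)^2 = (4.2075 - 19.074*sin(w))*cos(w)/(-3.74*sin(w)^2 + 1.65*sin(w) + 1.81)^2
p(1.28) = 60.97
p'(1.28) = -2305.38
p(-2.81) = -2.91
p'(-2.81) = -12.82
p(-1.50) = 0.72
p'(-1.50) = 0.13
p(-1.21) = 0.85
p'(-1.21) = 0.86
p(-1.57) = 0.71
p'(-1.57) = 0.00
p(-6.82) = 213.58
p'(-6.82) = 84169.67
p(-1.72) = 0.73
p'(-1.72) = -0.28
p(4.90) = 0.75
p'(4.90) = 0.37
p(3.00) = -1.30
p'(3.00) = -0.39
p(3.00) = -1.30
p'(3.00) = -0.39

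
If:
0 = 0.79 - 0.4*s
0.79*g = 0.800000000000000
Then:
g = 1.01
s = 1.98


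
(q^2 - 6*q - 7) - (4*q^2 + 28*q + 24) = -3*q^2 - 34*q - 31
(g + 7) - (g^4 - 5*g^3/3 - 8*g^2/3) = -g^4 + 5*g^3/3 + 8*g^2/3 + g + 7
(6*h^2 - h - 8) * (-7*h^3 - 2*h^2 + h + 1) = -42*h^5 - 5*h^4 + 64*h^3 + 21*h^2 - 9*h - 8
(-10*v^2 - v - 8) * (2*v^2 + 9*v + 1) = -20*v^4 - 92*v^3 - 35*v^2 - 73*v - 8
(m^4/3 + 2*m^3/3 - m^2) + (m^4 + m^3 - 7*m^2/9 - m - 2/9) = 4*m^4/3 + 5*m^3/3 - 16*m^2/9 - m - 2/9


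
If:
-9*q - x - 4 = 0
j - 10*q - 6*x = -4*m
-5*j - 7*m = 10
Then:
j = -308*x/117 - 80/117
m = 220*x/117 - 110/117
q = -x/9 - 4/9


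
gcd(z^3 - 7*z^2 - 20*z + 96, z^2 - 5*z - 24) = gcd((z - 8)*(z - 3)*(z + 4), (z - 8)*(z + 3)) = z - 8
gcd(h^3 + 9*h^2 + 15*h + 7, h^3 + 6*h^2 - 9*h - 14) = h^2 + 8*h + 7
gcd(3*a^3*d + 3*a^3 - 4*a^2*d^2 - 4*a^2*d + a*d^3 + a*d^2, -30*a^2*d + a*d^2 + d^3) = 1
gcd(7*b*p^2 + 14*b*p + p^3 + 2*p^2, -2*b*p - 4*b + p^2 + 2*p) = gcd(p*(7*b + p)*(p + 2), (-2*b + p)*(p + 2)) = p + 2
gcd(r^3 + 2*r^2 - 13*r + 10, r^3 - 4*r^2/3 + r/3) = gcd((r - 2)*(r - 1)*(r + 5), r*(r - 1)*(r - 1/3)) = r - 1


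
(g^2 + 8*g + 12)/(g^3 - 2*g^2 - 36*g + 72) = (g + 2)/(g^2 - 8*g + 12)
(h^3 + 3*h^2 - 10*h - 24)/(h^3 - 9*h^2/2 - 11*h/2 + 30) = 2*(h^2 + 6*h + 8)/(2*h^2 - 3*h - 20)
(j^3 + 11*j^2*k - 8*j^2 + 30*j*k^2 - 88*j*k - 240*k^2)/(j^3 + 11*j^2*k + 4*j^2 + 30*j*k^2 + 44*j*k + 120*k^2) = (j - 8)/(j + 4)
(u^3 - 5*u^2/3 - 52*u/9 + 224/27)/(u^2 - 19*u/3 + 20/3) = (u^2 - u/3 - 56/9)/(u - 5)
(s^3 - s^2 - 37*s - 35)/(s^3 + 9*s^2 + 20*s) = (s^2 - 6*s - 7)/(s*(s + 4))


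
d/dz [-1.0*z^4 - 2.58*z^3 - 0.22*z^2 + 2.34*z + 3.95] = -4.0*z^3 - 7.74*z^2 - 0.44*z + 2.34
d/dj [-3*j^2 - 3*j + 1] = -6*j - 3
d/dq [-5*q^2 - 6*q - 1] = -10*q - 6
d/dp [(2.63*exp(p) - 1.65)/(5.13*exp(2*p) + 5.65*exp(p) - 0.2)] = (-13.4919*exp(2*p) + 16.929*exp(p) + 8.7965)*exp(p)/(26.3169*exp(4*p) + 57.969*exp(3*p) + 29.8705*exp(2*p) - 2.26*exp(p) + 0.04)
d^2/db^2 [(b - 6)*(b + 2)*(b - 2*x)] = 6*b - 4*x - 8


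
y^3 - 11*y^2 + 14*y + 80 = (y - 8)*(y - 5)*(y + 2)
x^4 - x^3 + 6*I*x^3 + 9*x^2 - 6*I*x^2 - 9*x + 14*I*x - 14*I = (x - 1)*(x - 2*I)*(x + I)*(x + 7*I)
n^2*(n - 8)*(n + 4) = n^4 - 4*n^3 - 32*n^2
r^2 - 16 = (r - 4)*(r + 4)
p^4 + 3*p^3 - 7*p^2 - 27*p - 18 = (p - 3)*(p + 1)*(p + 2)*(p + 3)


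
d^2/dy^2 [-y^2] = -2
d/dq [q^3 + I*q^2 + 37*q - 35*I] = 3*q^2 + 2*I*q + 37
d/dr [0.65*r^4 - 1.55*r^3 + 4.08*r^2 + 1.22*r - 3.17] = 2.6*r^3 - 4.65*r^2 + 8.16*r + 1.22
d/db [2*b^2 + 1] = 4*b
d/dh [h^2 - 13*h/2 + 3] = 2*h - 13/2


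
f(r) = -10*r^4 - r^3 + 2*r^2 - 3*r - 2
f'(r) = -40*r^3 - 3*r^2 + 4*r - 3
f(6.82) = -21880.68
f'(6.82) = -12803.84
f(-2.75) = -529.74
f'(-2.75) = 795.19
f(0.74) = -6.53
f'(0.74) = -17.89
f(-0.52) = -0.49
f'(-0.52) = -0.27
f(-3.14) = -914.02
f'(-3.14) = 1193.23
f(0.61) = -4.70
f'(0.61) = -10.76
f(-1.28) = -19.63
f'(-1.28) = 70.85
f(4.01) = -2632.05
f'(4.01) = -2614.45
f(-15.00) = -502382.00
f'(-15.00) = 134262.00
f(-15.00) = -502382.00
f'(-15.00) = 134262.00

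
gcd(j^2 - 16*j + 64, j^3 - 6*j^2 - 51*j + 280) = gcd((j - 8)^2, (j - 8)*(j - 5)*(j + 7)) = j - 8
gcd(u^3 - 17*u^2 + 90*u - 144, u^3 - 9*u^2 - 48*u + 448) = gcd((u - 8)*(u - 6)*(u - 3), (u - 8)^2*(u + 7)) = u - 8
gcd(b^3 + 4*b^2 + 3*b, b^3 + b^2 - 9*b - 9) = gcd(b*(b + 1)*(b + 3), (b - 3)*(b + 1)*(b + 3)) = b^2 + 4*b + 3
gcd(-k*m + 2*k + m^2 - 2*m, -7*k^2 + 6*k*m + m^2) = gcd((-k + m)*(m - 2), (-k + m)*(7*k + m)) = k - m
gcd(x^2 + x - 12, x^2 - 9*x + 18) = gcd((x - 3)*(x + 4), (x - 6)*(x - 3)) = x - 3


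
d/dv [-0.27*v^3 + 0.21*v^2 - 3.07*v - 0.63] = -0.81*v^2 + 0.42*v - 3.07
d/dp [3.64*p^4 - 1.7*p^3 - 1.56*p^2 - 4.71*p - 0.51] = 14.56*p^3 - 5.1*p^2 - 3.12*p - 4.71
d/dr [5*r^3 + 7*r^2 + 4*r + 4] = 15*r^2 + 14*r + 4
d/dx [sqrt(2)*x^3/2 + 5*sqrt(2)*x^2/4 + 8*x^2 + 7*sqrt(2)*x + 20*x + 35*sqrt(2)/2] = 3*sqrt(2)*x^2/2 + 5*sqrt(2)*x/2 + 16*x + 7*sqrt(2) + 20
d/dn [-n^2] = -2*n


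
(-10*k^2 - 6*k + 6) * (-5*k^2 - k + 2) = 50*k^4 + 40*k^3 - 44*k^2 - 18*k + 12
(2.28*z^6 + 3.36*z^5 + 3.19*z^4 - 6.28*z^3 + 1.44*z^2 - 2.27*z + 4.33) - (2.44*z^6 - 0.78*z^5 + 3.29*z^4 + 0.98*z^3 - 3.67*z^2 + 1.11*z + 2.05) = -0.16*z^6 + 4.14*z^5 - 0.1*z^4 - 7.26*z^3 + 5.11*z^2 - 3.38*z + 2.28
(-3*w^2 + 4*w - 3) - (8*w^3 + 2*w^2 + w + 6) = -8*w^3 - 5*w^2 + 3*w - 9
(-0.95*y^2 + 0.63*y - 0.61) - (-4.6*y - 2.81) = -0.95*y^2 + 5.23*y + 2.2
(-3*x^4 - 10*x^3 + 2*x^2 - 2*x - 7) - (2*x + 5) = -3*x^4 - 10*x^3 + 2*x^2 - 4*x - 12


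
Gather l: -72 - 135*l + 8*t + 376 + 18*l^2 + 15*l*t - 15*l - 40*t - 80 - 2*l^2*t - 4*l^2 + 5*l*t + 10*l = l^2*(14 - 2*t) + l*(20*t - 140) - 32*t + 224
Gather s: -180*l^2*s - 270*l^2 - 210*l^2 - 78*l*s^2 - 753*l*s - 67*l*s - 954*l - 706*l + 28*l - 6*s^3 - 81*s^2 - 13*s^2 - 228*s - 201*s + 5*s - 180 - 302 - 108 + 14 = -480*l^2 - 1632*l - 6*s^3 + s^2*(-78*l - 94) + s*(-180*l^2 - 820*l - 424) - 576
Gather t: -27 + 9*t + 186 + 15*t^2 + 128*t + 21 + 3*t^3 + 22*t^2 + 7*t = 3*t^3 + 37*t^2 + 144*t + 180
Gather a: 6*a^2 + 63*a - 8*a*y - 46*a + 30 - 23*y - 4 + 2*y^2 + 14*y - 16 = 6*a^2 + a*(17 - 8*y) + 2*y^2 - 9*y + 10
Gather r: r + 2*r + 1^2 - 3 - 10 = 3*r - 12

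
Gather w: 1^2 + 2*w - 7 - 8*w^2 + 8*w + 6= -8*w^2 + 10*w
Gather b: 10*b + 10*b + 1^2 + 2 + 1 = 20*b + 4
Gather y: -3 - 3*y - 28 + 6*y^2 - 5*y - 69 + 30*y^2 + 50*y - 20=36*y^2 + 42*y - 120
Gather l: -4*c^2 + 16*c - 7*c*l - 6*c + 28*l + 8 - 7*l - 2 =-4*c^2 + 10*c + l*(21 - 7*c) + 6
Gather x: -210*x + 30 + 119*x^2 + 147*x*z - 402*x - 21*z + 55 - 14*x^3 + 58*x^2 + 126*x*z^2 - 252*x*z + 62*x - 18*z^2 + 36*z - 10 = -14*x^3 + 177*x^2 + x*(126*z^2 - 105*z - 550) - 18*z^2 + 15*z + 75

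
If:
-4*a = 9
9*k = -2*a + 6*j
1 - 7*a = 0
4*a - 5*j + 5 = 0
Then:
No Solution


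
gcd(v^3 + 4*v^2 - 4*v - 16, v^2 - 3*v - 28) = v + 4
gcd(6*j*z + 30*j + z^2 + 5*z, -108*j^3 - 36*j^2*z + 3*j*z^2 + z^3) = 6*j + z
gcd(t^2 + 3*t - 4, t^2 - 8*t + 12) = 1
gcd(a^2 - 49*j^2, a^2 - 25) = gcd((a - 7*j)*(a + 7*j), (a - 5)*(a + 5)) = 1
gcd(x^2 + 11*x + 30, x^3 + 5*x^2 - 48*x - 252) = x + 6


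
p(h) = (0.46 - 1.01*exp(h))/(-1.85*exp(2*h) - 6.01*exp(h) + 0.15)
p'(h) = (0.46 - 1.01*exp(h))*(3.7*exp(2*h) + 6.01*exp(h))/(-1.85*exp(2*h) - 6.01*exp(h) + 0.15)^2 - 1.01*exp(h)/(-1.85*exp(2*h) - 6.01*exp(h) + 0.15) = (-1.8685*exp(2*h) + 1.702*exp(h) + 2.6131)*exp(h)/(3.4225*exp(4*h) + 22.237*exp(3*h) + 35.5651*exp(2*h) - 1.803*exp(h) + 0.0225)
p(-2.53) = -1.11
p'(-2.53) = 1.88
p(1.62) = 0.06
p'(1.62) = -0.03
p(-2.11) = -0.56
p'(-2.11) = 0.92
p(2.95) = 0.02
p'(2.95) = -0.02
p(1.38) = 0.07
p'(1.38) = -0.03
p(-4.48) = 5.49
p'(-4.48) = 4.47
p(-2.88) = -2.09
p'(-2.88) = 4.06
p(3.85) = 0.01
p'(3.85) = -0.01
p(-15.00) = 3.07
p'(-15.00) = 0.00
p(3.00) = 0.02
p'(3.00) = -0.02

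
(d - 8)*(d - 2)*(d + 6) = d^3 - 4*d^2 - 44*d + 96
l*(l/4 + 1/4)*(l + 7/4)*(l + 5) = l^4/4 + 31*l^3/16 + 31*l^2/8 + 35*l/16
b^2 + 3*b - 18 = (b - 3)*(b + 6)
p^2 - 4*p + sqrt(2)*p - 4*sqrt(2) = (p - 4)*(p + sqrt(2))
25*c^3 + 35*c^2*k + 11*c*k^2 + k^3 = (c + k)*(5*c + k)^2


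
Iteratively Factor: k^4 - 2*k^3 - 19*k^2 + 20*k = (k - 1)*(k^3 - k^2 - 20*k) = (k - 5)*(k - 1)*(k^2 + 4*k) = (k - 5)*(k - 1)*(k + 4)*(k)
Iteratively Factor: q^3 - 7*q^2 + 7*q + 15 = (q - 5)*(q^2 - 2*q - 3) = (q - 5)*(q + 1)*(q - 3)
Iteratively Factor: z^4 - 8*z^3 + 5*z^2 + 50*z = (z + 2)*(z^3 - 10*z^2 + 25*z) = z*(z + 2)*(z^2 - 10*z + 25) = z*(z - 5)*(z + 2)*(z - 5)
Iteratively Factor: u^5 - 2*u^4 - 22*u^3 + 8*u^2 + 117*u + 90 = (u + 1)*(u^4 - 3*u^3 - 19*u^2 + 27*u + 90) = (u - 3)*(u + 1)*(u^3 - 19*u - 30) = (u - 3)*(u + 1)*(u + 3)*(u^2 - 3*u - 10) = (u - 3)*(u + 1)*(u + 2)*(u + 3)*(u - 5)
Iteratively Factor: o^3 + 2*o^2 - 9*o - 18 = (o + 2)*(o^2 - 9) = (o + 2)*(o + 3)*(o - 3)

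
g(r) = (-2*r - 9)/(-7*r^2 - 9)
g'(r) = 14*r*(-2*r - 9)/(-7*r^2 - 9)^2 - 2/(-7*r^2 - 9)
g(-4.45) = 0.00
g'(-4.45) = 0.01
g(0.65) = 0.86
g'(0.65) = -0.49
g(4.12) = 0.13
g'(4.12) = -0.05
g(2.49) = 0.27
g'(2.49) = -0.14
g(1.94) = 0.36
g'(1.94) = -0.22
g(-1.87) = 0.16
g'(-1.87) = 0.18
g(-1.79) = 0.17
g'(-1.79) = 0.20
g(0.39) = 0.97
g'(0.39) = -0.33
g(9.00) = 0.05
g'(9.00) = -0.00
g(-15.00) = -0.01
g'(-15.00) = 0.00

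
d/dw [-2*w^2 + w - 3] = 1 - 4*w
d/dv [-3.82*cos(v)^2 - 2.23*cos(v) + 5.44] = (7.64*cos(v) + 2.23)*sin(v)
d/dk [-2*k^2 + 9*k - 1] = 9 - 4*k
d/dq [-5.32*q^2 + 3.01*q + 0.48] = 3.01 - 10.64*q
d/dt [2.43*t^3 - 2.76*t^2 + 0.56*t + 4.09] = 7.29*t^2 - 5.52*t + 0.56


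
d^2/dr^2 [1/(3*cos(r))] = (sin(r)^2 + 1)/(3*cos(r)^3)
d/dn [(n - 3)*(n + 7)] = 2*n + 4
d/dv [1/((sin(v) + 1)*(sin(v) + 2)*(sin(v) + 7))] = (-20*sin(v) + 3*cos(v)^2 - 26)*cos(v)/((sin(v) + 1)^2*(sin(v) + 2)^2*(sin(v) + 7)^2)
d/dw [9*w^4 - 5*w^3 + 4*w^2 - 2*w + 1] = 36*w^3 - 15*w^2 + 8*w - 2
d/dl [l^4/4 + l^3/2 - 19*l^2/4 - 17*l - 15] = l^3 + 3*l^2/2 - 19*l/2 - 17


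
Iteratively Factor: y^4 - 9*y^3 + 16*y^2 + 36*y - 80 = (y - 4)*(y^3 - 5*y^2 - 4*y + 20) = (y - 4)*(y - 2)*(y^2 - 3*y - 10) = (y - 5)*(y - 4)*(y - 2)*(y + 2)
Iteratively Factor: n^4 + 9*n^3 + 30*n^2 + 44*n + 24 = (n + 2)*(n^3 + 7*n^2 + 16*n + 12) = (n + 2)^2*(n^2 + 5*n + 6) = (n + 2)^2*(n + 3)*(n + 2)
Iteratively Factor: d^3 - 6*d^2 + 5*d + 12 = (d - 4)*(d^2 - 2*d - 3) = (d - 4)*(d + 1)*(d - 3)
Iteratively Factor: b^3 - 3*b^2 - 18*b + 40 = (b - 5)*(b^2 + 2*b - 8) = (b - 5)*(b + 4)*(b - 2)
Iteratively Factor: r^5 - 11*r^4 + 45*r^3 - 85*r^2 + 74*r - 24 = (r - 3)*(r^4 - 8*r^3 + 21*r^2 - 22*r + 8) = (r - 3)*(r - 1)*(r^3 - 7*r^2 + 14*r - 8) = (r - 4)*(r - 3)*(r - 1)*(r^2 - 3*r + 2) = (r - 4)*(r - 3)*(r - 2)*(r - 1)*(r - 1)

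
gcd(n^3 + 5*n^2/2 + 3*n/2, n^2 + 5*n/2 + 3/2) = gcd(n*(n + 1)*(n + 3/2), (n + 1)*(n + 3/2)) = n^2 + 5*n/2 + 3/2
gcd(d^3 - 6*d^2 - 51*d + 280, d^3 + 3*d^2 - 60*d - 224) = d^2 - d - 56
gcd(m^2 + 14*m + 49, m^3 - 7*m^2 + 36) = 1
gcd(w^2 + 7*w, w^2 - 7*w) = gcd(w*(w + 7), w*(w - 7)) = w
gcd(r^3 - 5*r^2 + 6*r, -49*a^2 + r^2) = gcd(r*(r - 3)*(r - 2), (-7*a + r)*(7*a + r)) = 1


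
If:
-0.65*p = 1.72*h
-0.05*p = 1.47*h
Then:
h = 0.00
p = 0.00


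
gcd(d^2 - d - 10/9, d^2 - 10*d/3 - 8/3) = d + 2/3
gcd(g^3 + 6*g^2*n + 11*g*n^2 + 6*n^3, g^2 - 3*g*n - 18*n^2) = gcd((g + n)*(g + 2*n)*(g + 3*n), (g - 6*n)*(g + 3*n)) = g + 3*n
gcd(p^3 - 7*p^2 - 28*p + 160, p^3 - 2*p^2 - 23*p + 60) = p^2 + p - 20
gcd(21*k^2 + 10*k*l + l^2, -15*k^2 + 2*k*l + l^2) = 1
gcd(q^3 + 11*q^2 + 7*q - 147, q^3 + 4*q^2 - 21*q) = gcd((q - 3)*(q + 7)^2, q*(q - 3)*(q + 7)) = q^2 + 4*q - 21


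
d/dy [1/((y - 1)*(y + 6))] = (-2*y - 5)/(y^4 + 10*y^3 + 13*y^2 - 60*y + 36)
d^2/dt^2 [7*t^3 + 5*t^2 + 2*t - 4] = 42*t + 10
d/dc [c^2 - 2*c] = 2*c - 2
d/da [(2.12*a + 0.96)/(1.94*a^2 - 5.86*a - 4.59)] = (4.1128*a^2 - 12.4232*a - (2.12*a + 0.96)*(3.88*a - 5.86) - 9.7308)/(-1.94*a^2 + 5.86*a + 4.59)^2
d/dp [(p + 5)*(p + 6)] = 2*p + 11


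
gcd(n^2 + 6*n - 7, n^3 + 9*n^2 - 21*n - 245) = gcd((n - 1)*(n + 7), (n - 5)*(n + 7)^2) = n + 7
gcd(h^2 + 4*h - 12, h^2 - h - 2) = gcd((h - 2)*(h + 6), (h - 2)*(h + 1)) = h - 2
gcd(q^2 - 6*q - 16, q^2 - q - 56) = q - 8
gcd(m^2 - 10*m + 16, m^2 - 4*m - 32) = m - 8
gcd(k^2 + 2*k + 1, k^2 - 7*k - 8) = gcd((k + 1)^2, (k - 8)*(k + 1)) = k + 1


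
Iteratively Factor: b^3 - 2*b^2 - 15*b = (b - 5)*(b^2 + 3*b) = b*(b - 5)*(b + 3)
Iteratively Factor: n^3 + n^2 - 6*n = (n + 3)*(n^2 - 2*n) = n*(n + 3)*(n - 2)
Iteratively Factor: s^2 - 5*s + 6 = (s - 2)*(s - 3)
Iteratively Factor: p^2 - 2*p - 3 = (p - 3)*(p + 1)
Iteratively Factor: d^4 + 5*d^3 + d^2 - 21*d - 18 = (d + 3)*(d^3 + 2*d^2 - 5*d - 6) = (d + 1)*(d + 3)*(d^2 + d - 6) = (d + 1)*(d + 3)^2*(d - 2)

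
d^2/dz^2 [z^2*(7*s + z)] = 14*s + 6*z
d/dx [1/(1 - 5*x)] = 5/(5*x - 1)^2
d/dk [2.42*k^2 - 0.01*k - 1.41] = 4.84*k - 0.01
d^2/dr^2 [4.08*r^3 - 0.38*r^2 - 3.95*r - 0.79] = 24.48*r - 0.76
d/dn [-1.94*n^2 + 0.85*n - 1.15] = 0.85 - 3.88*n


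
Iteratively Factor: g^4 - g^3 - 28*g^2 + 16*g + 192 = (g + 3)*(g^3 - 4*g^2 - 16*g + 64) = (g + 3)*(g + 4)*(g^2 - 8*g + 16) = (g - 4)*(g + 3)*(g + 4)*(g - 4)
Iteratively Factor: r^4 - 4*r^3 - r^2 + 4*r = (r)*(r^3 - 4*r^2 - r + 4) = r*(r - 1)*(r^2 - 3*r - 4) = r*(r - 1)*(r + 1)*(r - 4)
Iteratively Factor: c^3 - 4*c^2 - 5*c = (c - 5)*(c^2 + c) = (c - 5)*(c + 1)*(c)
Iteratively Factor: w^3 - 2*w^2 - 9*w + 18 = (w - 2)*(w^2 - 9) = (w - 2)*(w + 3)*(w - 3)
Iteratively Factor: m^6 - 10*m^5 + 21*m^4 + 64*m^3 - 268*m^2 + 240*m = (m + 3)*(m^5 - 13*m^4 + 60*m^3 - 116*m^2 + 80*m) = (m - 2)*(m + 3)*(m^4 - 11*m^3 + 38*m^2 - 40*m) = (m - 4)*(m - 2)*(m + 3)*(m^3 - 7*m^2 + 10*m) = m*(m - 4)*(m - 2)*(m + 3)*(m^2 - 7*m + 10) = m*(m - 4)*(m - 2)^2*(m + 3)*(m - 5)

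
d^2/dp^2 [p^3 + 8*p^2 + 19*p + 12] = 6*p + 16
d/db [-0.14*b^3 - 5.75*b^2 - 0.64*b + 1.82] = -0.42*b^2 - 11.5*b - 0.64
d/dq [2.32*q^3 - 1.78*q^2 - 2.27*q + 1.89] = 6.96*q^2 - 3.56*q - 2.27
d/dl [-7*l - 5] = -7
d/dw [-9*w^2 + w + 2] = 1 - 18*w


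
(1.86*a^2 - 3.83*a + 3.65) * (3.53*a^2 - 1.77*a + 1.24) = 6.5658*a^4 - 16.8121*a^3 + 21.97*a^2 - 11.2097*a + 4.526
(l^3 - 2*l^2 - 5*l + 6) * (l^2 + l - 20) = l^5 - l^4 - 27*l^3 + 41*l^2 + 106*l - 120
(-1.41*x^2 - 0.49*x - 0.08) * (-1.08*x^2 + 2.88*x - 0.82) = 1.5228*x^4 - 3.5316*x^3 - 0.1686*x^2 + 0.1714*x + 0.0656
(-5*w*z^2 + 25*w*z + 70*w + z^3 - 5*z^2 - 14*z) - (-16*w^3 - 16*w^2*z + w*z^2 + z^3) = 16*w^3 + 16*w^2*z - 6*w*z^2 + 25*w*z + 70*w - 5*z^2 - 14*z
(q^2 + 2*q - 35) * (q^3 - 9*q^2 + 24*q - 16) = q^5 - 7*q^4 - 29*q^3 + 347*q^2 - 872*q + 560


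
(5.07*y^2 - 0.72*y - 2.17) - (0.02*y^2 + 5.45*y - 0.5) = 5.05*y^2 - 6.17*y - 1.67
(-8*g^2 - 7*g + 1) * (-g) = 8*g^3 + 7*g^2 - g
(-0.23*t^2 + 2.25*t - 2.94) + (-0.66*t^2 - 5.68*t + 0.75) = -0.89*t^2 - 3.43*t - 2.19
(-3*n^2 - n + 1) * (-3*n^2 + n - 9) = 9*n^4 + 23*n^2 + 10*n - 9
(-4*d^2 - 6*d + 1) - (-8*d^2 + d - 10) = 4*d^2 - 7*d + 11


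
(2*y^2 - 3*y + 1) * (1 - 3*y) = -6*y^3 + 11*y^2 - 6*y + 1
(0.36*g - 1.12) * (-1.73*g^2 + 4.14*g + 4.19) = -0.6228*g^3 + 3.428*g^2 - 3.1284*g - 4.6928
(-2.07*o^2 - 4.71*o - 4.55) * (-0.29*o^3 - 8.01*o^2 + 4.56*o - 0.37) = 0.6003*o^5 + 17.9466*o^4 + 29.6074*o^3 + 15.7338*o^2 - 19.0053*o + 1.6835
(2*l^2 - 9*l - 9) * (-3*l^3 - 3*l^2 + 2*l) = -6*l^5 + 21*l^4 + 58*l^3 + 9*l^2 - 18*l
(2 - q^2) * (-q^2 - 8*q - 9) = q^4 + 8*q^3 + 7*q^2 - 16*q - 18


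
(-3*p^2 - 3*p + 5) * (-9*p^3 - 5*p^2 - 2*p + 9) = 27*p^5 + 42*p^4 - 24*p^3 - 46*p^2 - 37*p + 45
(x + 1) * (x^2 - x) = x^3 - x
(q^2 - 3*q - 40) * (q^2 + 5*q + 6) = q^4 + 2*q^3 - 49*q^2 - 218*q - 240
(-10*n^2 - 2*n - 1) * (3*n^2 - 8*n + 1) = -30*n^4 + 74*n^3 + 3*n^2 + 6*n - 1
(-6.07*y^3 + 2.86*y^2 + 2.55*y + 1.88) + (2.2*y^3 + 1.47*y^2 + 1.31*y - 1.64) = -3.87*y^3 + 4.33*y^2 + 3.86*y + 0.24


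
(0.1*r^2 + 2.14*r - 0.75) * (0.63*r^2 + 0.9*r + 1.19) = 0.063*r^4 + 1.4382*r^3 + 1.5725*r^2 + 1.8716*r - 0.8925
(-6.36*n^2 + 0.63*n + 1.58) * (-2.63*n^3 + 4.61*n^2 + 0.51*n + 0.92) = 16.7268*n^5 - 30.9765*n^4 - 4.4947*n^3 + 1.7539*n^2 + 1.3854*n + 1.4536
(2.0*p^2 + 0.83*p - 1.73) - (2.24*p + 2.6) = 2.0*p^2 - 1.41*p - 4.33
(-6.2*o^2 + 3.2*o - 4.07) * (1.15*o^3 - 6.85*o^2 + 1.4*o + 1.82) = -7.13*o^5 + 46.15*o^4 - 35.2805*o^3 + 21.0755*o^2 + 0.126*o - 7.4074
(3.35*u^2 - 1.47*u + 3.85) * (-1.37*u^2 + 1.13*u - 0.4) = -4.5895*u^4 + 5.7994*u^3 - 8.2756*u^2 + 4.9385*u - 1.54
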